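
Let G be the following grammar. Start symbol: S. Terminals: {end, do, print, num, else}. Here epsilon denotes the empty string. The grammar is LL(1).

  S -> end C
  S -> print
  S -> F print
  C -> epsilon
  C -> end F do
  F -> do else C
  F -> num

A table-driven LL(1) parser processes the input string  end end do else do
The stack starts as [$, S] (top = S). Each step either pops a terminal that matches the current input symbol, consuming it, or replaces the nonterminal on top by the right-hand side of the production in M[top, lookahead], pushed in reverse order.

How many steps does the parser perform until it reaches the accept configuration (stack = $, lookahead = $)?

9

     Stack           Input                 Action
  1  $ S             end end do else do $  expand S -> end C
  2  $ C end         end end do else do $  match end
  3  $ C             end do else do $      expand C -> end F do
  4  $ do F end      end do else do $      match end
  5  $ do F          do else do $          expand F -> do else C
  6  $ do C else do  do else do $          match do
  7  $ do C else     else do $             match else
  8  $ do C          do $                  expand C -> epsilon
  9  $ do            do $                  match do
Accept reached after 9 steps.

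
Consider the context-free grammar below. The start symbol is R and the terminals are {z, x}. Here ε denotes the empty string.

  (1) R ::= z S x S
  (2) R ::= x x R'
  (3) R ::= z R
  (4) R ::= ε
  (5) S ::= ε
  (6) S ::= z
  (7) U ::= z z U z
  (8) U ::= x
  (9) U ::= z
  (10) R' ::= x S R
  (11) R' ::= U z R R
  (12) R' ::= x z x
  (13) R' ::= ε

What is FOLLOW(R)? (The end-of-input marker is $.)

FIRST(R) = {ε, x, z}
FIRST(S) = {ε, z}
FIRST(U) = {x, z}
FIRST(R') = {ε, x, z}  (via U z R R)
FOLLOW(R) includes $ since R is the start symbol.
FOLLOW(U): in U::=z z U z, U is followed by z with FIRST {z}; in R'::=U z R R, U is followed by z R R with FIRST {z}. Thus FOLLOW(U) = {z}.
FOLLOW(R): in R::=z R, the suffix after R is empty (adds nothing new); in R'::=x S R, the suffix after R is empty, so FOLLOW(R) ⊇ FOLLOW(R') = {$, x, z}; in R'::=U z R R (occurrence 1), R is followed by R with FIRST {ε, x, z}; in R'::=U z R R (occurrence 1), the suffix after R is nullable, so FOLLOW(R) ⊇ FOLLOW(R') = {$, x, z}; in R'::=U z R R (occurrence 2), the suffix after R is empty, so FOLLOW(R) ⊇ FOLLOW(R') = {$, x, z}. Thus FOLLOW(R) = {$, x, z}.
FOLLOW(R'): in R::=x x R', the suffix after R' is empty, so FOLLOW(R') ⊇ FOLLOW(R) = {$, x, z}. Thus FOLLOW(R') = {$, x, z}.
FOLLOW(S): in R::=z S x S (occurrence 1), S is followed by x S with FIRST {x}; in R::=z S x S (occurrence 2), the suffix after S is empty, so FOLLOW(S) ⊇ FOLLOW(R) = {$, x, z}; in R'::=x S R, S is followed by R with FIRST {ε, x, z}; in R'::=x S R, the suffix after S is nullable, so FOLLOW(S) ⊇ FOLLOW(R') = {$, x, z}. Thus FOLLOW(S) = {$, x, z}.

{$, x, z}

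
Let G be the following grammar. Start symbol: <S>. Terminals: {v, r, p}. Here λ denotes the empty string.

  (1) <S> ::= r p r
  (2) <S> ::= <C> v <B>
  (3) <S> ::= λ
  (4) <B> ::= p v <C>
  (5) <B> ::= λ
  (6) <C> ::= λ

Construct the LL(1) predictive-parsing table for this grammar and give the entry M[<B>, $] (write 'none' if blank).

<B> ::= λ

FIRST(<B>) = {λ, p}
FIRST(<C>) = {λ}
FIRST(<S>) = {λ, r, v}  (via <C> v <B>)
FOLLOW(<S>) includes $ since <S> is the start symbol.
FOLLOW(<S>): <S> appears on no right-hand side. Thus FOLLOW(<S>) = {$}.
FOLLOW(<B>): in <S>::=<C> v <B>, the suffix after <B> is empty, so FOLLOW(<B>) ⊇ FOLLOW(<S>) = {$}. Thus FOLLOW(<B>) = {$}.
For <B> ::= p v <C>: FIRST(p v <C>) = {p}, so it goes in M[<B>, t] for t ∈ {p}.
For <B> ::= λ: FIRST(λ) = {λ}, so it goes in M[<B>, t] for t ∈ {}; since λ ∈ FIRST, also for every t ∈ FOLLOW(<B>) = {$}.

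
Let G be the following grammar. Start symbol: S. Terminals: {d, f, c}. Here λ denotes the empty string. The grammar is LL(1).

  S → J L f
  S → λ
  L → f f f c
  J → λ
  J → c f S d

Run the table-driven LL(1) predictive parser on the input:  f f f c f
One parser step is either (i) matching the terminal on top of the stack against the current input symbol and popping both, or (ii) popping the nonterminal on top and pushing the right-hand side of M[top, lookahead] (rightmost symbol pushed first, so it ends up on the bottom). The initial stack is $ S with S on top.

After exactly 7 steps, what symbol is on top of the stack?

f

step 1: stack=$ S  input=f f f c f $  — expand S → J L f
step 2: stack=$ f L J  input=f f f c f $  — expand J → λ
step 3: stack=$ f L  input=f f f c f $  — expand L → f f f c
step 4: stack=$ f c f f f  input=f f f c f $  — match f
step 5: stack=$ f c f f  input=f f c f $  — match f
step 6: stack=$ f c f  input=f c f $  — match f
step 7: stack=$ f c  input=c f $  — match c
Stack after step 7: $ f (top = f).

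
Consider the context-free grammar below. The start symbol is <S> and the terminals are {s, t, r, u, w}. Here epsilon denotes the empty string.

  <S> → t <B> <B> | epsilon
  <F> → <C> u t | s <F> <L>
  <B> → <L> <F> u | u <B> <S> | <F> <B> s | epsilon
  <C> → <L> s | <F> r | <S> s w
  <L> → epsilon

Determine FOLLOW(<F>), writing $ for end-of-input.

{r, s, t, u}

FIRST(<S>) = {epsilon, t}
FIRST(<L>) = {epsilon}
FIRST(<F>) = {s, t}  (via <C> u t)
FIRST(<B>) = {epsilon, s, t, u}  (via <L> <F> u, <F> <B> s)
FIRST(<C>) = {s, t}  (via <L> s, <F> r, <S> s w)
FOLLOW(<S>) includes $ since <S> is the start symbol.
FOLLOW(<F>): in <F>→s <F> <L>, <F> is followed by <L> with FIRST {epsilon}; in <F>→s <F> <L>, the suffix after <F> is nullable (adds nothing new); in <B>→<L> <F> u, <F> is followed by u with FIRST {u}; in <B>→<F> <B> s, <F> is followed by <B> s with FIRST {s, t, u}; in <C>→<F> r, <F> is followed by r with FIRST {r}. Thus FOLLOW(<F>) = {r, s, t, u}.
FOLLOW(<C>): in <F>→<C> u t, <C> is followed by u t with FIRST {u}. Thus FOLLOW(<C>) = {u}.
FOLLOW(<L>): in <F>→s <F> <L>, the suffix after <L> is empty, so FOLLOW(<L>) ⊇ FOLLOW(<F>) = {r, s, t, u}; in <B>→<L> <F> u, <L> is followed by <F> u with FIRST {s, t}; in <C>→<L> s, <L> is followed by s with FIRST {s}. Thus FOLLOW(<L>) = {r, s, t, u}.
FOLLOW(<S>): in <B>→u <B> <S>, the suffix after <S> is empty, so FOLLOW(<S>) ⊇ FOLLOW(<B>) = {$, s, t, u}; in <C>→<S> s w, <S> is followed by s w with FIRST {s}. Thus FOLLOW(<S>) = {$, s, t, u}.
FOLLOW(<B>): in <S>→t <B> <B> (occurrence 1), <B> is followed by <B> with FIRST {epsilon, s, t, u}; in <S>→t <B> <B> (occurrence 1), the suffix after <B> is nullable, so FOLLOW(<B>) ⊇ FOLLOW(<S>) = {$, s, t, u}; in <S>→t <B> <B> (occurrence 2), the suffix after <B> is empty, so FOLLOW(<B>) ⊇ FOLLOW(<S>) = {$, s, t, u}; in <B>→u <B> <S>, <B> is followed by <S> with FIRST {epsilon, t}; in <B>→u <B> <S>, the suffix after <B> is nullable (adds nothing new); in <B>→<F> <B> s, <B> is followed by s with FIRST {s}. Thus FOLLOW(<B>) = {$, s, t, u}.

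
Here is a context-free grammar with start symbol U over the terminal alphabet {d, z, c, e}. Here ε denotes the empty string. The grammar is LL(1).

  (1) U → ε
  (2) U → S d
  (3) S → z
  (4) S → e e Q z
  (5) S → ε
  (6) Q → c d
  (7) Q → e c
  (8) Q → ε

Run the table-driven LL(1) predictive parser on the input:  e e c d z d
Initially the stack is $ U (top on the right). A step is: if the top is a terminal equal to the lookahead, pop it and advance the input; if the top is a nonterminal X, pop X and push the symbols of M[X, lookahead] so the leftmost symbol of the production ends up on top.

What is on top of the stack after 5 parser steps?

c

step 1: stack=$ U  input=e e c d z d $  — expand U → S d
step 2: stack=$ d S  input=e e c d z d $  — expand S → e e Q z
step 3: stack=$ d z Q e e  input=e e c d z d $  — match e
step 4: stack=$ d z Q e  input=e c d z d $  — match e
step 5: stack=$ d z Q  input=c d z d $  — expand Q → c d
Stack after step 5: $ d z d c (top = c).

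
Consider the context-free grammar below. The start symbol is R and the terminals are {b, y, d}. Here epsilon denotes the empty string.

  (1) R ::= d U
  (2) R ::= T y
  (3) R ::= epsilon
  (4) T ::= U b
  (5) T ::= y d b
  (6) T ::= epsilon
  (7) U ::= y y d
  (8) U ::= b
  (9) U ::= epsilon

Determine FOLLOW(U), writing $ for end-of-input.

FIRST(U) = {epsilon, b, y}
FIRST(T) = {epsilon, b, y}  (via U b)
FIRST(R) = {epsilon, b, d, y}  (via T y)
FOLLOW(R) includes $ since R is the start symbol.
FOLLOW(R): R appears on no right-hand side. Thus FOLLOW(R) = {$}.
FOLLOW(T): in R::=T y, T is followed by y with FIRST {y}. Thus FOLLOW(T) = {y}.
FOLLOW(U): in R::=d U, the suffix after U is empty, so FOLLOW(U) ⊇ FOLLOW(R) = {$}; in T::=U b, U is followed by b with FIRST {b}. Thus FOLLOW(U) = {$, b}.

{$, b}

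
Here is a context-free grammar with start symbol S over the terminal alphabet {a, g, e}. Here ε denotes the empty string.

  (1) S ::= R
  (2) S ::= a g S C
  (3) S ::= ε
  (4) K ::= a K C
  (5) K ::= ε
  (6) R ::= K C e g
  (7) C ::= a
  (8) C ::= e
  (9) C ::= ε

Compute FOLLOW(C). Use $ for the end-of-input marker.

{$, a, e}

FIRST(K) = {ε, a}
FIRST(C) = {ε, a, e}
FIRST(R) = {a, e}  (via K C e g)
FIRST(S) = {ε, a, e}  (via R)
FOLLOW(S) includes $ since S is the start symbol.
FOLLOW(S): in S::=a g S C, S is followed by C with FIRST {ε, a, e}; in S::=a g S C, the suffix after S is nullable (adds nothing new). Thus FOLLOW(S) = {$, a, e}.
FOLLOW(K): in K::=a K C, K is followed by C with FIRST {ε, a, e}; in K::=a K C, the suffix after K is nullable (adds nothing new); in R::=K C e g, K is followed by C e g with FIRST {a, e}. Thus FOLLOW(K) = {a, e}.
FOLLOW(R): in S::=R, the suffix after R is empty, so FOLLOW(R) ⊇ FOLLOW(S) = {$, a, e}. Thus FOLLOW(R) = {$, a, e}.
FOLLOW(C): in S::=a g S C, the suffix after C is empty, so FOLLOW(C) ⊇ FOLLOW(S) = {$, a, e}; in K::=a K C, the suffix after C is empty, so FOLLOW(C) ⊇ FOLLOW(K) = {a, e}; in R::=K C e g, C is followed by e g with FIRST {e}. Thus FOLLOW(C) = {$, a, e}.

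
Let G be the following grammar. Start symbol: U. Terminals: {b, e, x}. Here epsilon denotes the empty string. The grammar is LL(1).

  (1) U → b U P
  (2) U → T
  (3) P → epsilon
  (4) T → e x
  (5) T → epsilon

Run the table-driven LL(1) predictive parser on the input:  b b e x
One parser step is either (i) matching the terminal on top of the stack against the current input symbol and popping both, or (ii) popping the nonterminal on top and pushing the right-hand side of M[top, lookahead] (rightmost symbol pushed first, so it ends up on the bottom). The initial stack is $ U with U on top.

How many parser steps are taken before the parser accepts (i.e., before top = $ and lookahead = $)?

10

      Stack      Input      Action
   1  $ U        b b e x $  expand U → b U P
   2  $ P U b    b b e x $  match b
   3  $ P U      b e x $    expand U → b U P
   4  $ P P U b  b e x $    match b
   5  $ P P U    e x $      expand U → T
   6  $ P P T    e x $      expand T → e x
   7  $ P P x e  e x $      match e
   8  $ P P x    x $        match x
   9  $ P P      $          expand P → epsilon
  10  $ P        $          expand P → epsilon
Accept reached after 10 steps.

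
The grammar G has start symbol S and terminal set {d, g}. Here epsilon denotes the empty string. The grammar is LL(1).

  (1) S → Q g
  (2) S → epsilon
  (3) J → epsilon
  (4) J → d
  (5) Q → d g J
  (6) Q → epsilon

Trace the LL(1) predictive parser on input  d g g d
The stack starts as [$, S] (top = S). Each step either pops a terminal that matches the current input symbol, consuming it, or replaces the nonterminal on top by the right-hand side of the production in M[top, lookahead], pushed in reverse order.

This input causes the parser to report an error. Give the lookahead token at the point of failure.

step 1: stack=$ S  input=d g g d $  — expand S → Q g
step 2: stack=$ g Q  input=d g g d $  — expand Q → d g J
step 3: stack=$ g J g d  input=d g g d $  — match d
step 4: stack=$ g J g  input=g g d $  — match g
step 5: stack=$ g J  input=g d $  — expand J → epsilon
step 6: stack=$ g  input=g d $  — match g
step 7: stack=$  input=d $  — error: stack empty but input remains

d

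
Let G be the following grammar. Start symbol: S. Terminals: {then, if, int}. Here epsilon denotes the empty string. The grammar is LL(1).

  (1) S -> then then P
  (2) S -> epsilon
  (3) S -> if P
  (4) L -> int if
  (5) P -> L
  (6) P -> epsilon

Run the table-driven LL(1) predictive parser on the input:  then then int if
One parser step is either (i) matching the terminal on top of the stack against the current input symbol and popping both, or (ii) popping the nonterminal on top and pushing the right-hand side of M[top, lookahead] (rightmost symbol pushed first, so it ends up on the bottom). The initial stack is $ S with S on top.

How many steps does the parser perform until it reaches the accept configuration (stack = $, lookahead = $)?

7

     Stack          Input               Action
  1  $ S            then then int if $  expand S -> then then P
  2  $ P then then  then then int if $  match then
  3  $ P then       then int if $       match then
  4  $ P            int if $            expand P -> L
  5  $ L            int if $            expand L -> int if
  6  $ if int       int if $            match int
  7  $ if           if $                match if
Accept reached after 7 steps.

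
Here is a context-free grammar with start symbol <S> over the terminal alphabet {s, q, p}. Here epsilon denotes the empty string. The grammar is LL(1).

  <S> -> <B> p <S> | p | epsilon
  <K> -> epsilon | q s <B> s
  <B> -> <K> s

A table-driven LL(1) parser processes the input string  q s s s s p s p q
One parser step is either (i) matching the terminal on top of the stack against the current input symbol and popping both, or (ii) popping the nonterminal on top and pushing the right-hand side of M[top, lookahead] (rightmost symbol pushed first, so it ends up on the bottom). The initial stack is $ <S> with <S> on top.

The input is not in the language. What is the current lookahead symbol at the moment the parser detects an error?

      Stack                Input                Action
   1  $ <S>                q s s s s p s p q $  expand <S> -> <B> p <S>
   2  $ <S> p <B>          q s s s s p s p q $  expand <B> -> <K> s
   3  $ <S> p s <K>        q s s s s p s p q $  expand <K> -> q s <B> s
   4  $ <S> p s s <B> s q  q s s s s p s p q $  match q
   5  $ <S> p s s <B> s    s s s s p s p q $    match s
   6  $ <S> p s s <B>      s s s p s p q $      expand <B> -> <K> s
   7  $ <S> p s s s <K>    s s s p s p q $      expand <K> -> epsilon
   8  $ <S> p s s s        s s s p s p q $      match s
   9  $ <S> p s s          s s p s p q $        match s
  10  $ <S> p s            s p s p q $          match s
  11  $ <S> p              p s p q $            match p
  12  $ <S>                s p q $              expand <S> -> <B> p <S>
  13  $ <S> p <B>          s p q $              expand <B> -> <K> s
  14  $ <S> p s <K>        s p q $              expand <K> -> epsilon
  15  $ <S> p s            s p q $              match s
  16  $ <S> p              p q $                match p
  17  $ <S>                q $                  expand <S> -> <B> p <S>
  18  $ <S> p <B>          q $                  expand <B> -> <K> s
  19  $ <S> p s <K>        q $                  expand <K> -> q s <B> s
  20  $ <S> p s s <B> s q  q $                  match q
  21  $ <S> p s s <B> s    $                    error: top is terminal s but lookahead is $

$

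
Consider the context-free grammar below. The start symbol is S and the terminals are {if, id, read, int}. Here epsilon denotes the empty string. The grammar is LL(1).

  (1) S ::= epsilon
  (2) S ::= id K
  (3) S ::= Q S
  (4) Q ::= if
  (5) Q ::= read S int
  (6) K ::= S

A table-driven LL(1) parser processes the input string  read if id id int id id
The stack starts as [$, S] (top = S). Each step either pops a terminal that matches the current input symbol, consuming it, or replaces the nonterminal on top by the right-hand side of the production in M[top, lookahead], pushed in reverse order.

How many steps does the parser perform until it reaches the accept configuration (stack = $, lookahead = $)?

step 1: stack=$ S  input=read if id id int id id $  — expand S ::= Q S
step 2: stack=$ S Q  input=read if id id int id id $  — expand Q ::= read S int
step 3: stack=$ S int S read  input=read if id id int id id $  — match read
step 4: stack=$ S int S  input=if id id int id id $  — expand S ::= Q S
step 5: stack=$ S int S Q  input=if id id int id id $  — expand Q ::= if
step 6: stack=$ S int S if  input=if id id int id id $  — match if
step 7: stack=$ S int S  input=id id int id id $  — expand S ::= id K
step 8: stack=$ S int K id  input=id id int id id $  — match id
step 9: stack=$ S int K  input=id int id id $  — expand K ::= S
step 10: stack=$ S int S  input=id int id id $  — expand S ::= id K
step 11: stack=$ S int K id  input=id int id id $  — match id
step 12: stack=$ S int K  input=int id id $  — expand K ::= S
step 13: stack=$ S int S  input=int id id $  — expand S ::= epsilon
step 14: stack=$ S int  input=int id id $  — match int
step 15: stack=$ S  input=id id $  — expand S ::= id K
step 16: stack=$ K id  input=id id $  — match id
step 17: stack=$ K  input=id $  — expand K ::= S
step 18: stack=$ S  input=id $  — expand S ::= id K
step 19: stack=$ K id  input=id $  — match id
step 20: stack=$ K  input=$  — expand K ::= S
step 21: stack=$ S  input=$  — expand S ::= epsilon
Accept reached after 21 steps.

21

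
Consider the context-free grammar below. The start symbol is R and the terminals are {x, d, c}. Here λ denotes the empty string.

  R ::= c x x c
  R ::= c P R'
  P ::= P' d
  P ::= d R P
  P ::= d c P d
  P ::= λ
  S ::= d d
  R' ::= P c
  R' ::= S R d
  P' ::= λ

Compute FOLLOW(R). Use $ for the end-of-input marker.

FIRST(R) = {c}
FIRST(S) = {d}
FIRST(P') = {λ}
FIRST(P) = {λ, d}  (via P' d)
FIRST(R') = {c, d}  (via P c, S R d)
FOLLOW(R) includes $ since R is the start symbol.
FOLLOW(P): in R::=c P R', P is followed by R' with FIRST {c, d}; in P::=d R P, the suffix after P is empty (adds nothing new); in P::=d c P d, P is followed by d with FIRST {d}; in R'::=P c, P is followed by c with FIRST {c}. Thus FOLLOW(P) = {c, d}.
FOLLOW(R): in P::=d R P, R is followed by P with FIRST {λ, d}; in P::=d R P, the suffix after R is nullable, so FOLLOW(R) ⊇ FOLLOW(P) = {c, d}; in R'::=S R d, R is followed by d with FIRST {d}. Thus FOLLOW(R) = {$, c, d}.
FOLLOW(S): in R'::=S R d, S is followed by R d with FIRST {c}. Thus FOLLOW(S) = {c}.
FOLLOW(R'): in R::=c P R', the suffix after R' is empty, so FOLLOW(R') ⊇ FOLLOW(R) = {$, c, d}. Thus FOLLOW(R') = {$, c, d}.
FOLLOW(P'): in P::=P' d, P' is followed by d with FIRST {d}. Thus FOLLOW(P') = {d}.

{$, c, d}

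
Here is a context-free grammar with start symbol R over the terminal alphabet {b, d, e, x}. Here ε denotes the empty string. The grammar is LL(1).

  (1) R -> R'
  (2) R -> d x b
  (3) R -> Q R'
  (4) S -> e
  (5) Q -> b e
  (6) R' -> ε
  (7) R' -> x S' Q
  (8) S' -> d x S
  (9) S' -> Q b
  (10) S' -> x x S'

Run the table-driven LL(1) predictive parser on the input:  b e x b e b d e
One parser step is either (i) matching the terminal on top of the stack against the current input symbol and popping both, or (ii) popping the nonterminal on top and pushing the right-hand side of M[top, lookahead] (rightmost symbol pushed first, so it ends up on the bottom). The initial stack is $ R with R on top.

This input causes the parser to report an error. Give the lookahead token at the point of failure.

step 1: stack=$ R  input=b e x b e b d e $  — expand R -> Q R'
step 2: stack=$ R' Q  input=b e x b e b d e $  — expand Q -> b e
step 3: stack=$ R' e b  input=b e x b e b d e $  — match b
step 4: stack=$ R' e  input=e x b e b d e $  — match e
step 5: stack=$ R'  input=x b e b d e $  — expand R' -> x S' Q
step 6: stack=$ Q S' x  input=x b e b d e $  — match x
step 7: stack=$ Q S'  input=b e b d e $  — expand S' -> Q b
step 8: stack=$ Q b Q  input=b e b d e $  — expand Q -> b e
step 9: stack=$ Q b e b  input=b e b d e $  — match b
step 10: stack=$ Q b e  input=e b d e $  — match e
step 11: stack=$ Q b  input=b d e $  — match b
step 12: stack=$ Q  input=d e $  — error: M[Q, d] is empty

d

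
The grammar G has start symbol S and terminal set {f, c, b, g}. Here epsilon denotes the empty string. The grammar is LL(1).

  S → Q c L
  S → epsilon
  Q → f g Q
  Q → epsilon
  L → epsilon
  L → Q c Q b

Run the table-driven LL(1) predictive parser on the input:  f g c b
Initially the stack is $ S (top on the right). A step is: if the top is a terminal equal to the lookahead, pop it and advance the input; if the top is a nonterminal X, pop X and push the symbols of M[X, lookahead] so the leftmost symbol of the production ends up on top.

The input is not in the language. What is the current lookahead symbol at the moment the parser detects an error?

     Stack        Input      Action
  1  $ S          f g c b $  expand S → Q c L
  2  $ L c Q      f g c b $  expand Q → f g Q
  3  $ L c Q g f  f g c b $  match f
  4  $ L c Q g    g c b $    match g
  5  $ L c Q      c b $      expand Q → epsilon
  6  $ L c        c b $      match c
  7  $ L          b $        error: M[L, b] is empty

b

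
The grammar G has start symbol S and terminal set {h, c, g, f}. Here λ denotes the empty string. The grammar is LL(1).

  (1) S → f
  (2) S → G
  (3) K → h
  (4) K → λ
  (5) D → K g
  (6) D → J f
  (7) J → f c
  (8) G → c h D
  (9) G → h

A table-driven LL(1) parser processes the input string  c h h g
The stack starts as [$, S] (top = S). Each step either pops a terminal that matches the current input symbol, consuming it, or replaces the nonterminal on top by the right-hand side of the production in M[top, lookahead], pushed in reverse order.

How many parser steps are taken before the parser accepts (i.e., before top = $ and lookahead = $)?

step 1: stack=$ S  input=c h h g $  — expand S → G
step 2: stack=$ G  input=c h h g $  — expand G → c h D
step 3: stack=$ D h c  input=c h h g $  — match c
step 4: stack=$ D h  input=h h g $  — match h
step 5: stack=$ D  input=h g $  — expand D → K g
step 6: stack=$ g K  input=h g $  — expand K → h
step 7: stack=$ g h  input=h g $  — match h
step 8: stack=$ g  input=g $  — match g
Accept reached after 8 steps.

8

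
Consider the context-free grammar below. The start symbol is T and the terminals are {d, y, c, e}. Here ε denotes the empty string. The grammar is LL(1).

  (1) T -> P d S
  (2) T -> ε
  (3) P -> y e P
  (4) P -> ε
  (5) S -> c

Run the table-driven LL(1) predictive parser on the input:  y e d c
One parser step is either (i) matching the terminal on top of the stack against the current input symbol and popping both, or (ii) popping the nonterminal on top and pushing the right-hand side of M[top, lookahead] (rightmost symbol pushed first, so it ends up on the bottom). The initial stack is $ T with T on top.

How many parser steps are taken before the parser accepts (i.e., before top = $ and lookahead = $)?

     Stack        Input      Action
  1  $ T          y e d c $  expand T -> P d S
  2  $ S d P      y e d c $  expand P -> y e P
  3  $ S d P e y  y e d c $  match y
  4  $ S d P e    e d c $    match e
  5  $ S d P      d c $      expand P -> ε
  6  $ S d        d c $      match d
  7  $ S          c $        expand S -> c
  8  $ c          c $        match c
Accept reached after 8 steps.

8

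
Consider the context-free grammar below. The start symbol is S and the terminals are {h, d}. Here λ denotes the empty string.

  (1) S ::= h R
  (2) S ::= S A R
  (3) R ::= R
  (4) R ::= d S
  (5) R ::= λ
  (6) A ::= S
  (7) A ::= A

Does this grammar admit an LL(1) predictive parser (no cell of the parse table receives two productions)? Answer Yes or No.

No

FIRST(S) = {h}
FIRST(R) = {λ, d}
FIRST(A) = {h}
FOLLOW(S) = {$, d, h}
FOLLOW(R) = {$, d, h}
FOLLOW(A) = {$, d, h}
Cell M[A, h] receives both A ::= S and A ::= A — the grammar is not LL(1).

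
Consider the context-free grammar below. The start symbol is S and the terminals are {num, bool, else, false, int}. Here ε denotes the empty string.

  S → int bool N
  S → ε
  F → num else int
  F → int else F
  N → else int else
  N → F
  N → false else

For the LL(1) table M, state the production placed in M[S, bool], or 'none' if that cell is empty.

none

FIRST(S) = {ε, int}
FIRST(F) = {int, num}
FIRST(N) = {else, false, int, num}  (via F)
FOLLOW(S) includes $ since S is the start symbol.
FOLLOW(S): S appears on no right-hand side. Thus FOLLOW(S) = {$}.
For S → int bool N: FIRST(int bool N) = {int}, so it goes in M[S, t] for t ∈ {int}.
For S → ε: FIRST(ε) = {ε}, so it goes in M[S, t] for t ∈ {}; since ε ∈ FIRST, also for every t ∈ FOLLOW(S) = {$}.
None of these place a production in M[S, bool].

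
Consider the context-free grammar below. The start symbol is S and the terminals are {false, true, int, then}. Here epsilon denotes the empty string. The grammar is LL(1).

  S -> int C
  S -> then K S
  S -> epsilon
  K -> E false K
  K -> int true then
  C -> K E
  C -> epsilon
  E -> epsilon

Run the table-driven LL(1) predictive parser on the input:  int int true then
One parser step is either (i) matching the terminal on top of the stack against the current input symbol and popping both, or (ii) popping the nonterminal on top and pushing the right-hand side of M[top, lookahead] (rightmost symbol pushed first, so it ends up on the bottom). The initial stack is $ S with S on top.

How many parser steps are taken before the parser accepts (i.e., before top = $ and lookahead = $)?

step 1: stack=$ S  input=int int true then $  — expand S -> int C
step 2: stack=$ C int  input=int int true then $  — match int
step 3: stack=$ C  input=int true then $  — expand C -> K E
step 4: stack=$ E K  input=int true then $  — expand K -> int true then
step 5: stack=$ E then true int  input=int true then $  — match int
step 6: stack=$ E then true  input=true then $  — match true
step 7: stack=$ E then  input=then $  — match then
step 8: stack=$ E  input=$  — expand E -> epsilon
Accept reached after 8 steps.

8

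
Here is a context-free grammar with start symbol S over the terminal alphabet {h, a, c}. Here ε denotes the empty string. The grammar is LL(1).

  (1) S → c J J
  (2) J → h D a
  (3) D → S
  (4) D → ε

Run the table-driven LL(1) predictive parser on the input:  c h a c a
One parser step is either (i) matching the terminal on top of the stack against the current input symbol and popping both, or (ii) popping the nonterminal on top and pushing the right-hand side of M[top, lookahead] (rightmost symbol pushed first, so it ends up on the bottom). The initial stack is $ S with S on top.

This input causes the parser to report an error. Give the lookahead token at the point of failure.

step 1: stack=$ S  input=c h a c a $  — expand S → c J J
step 2: stack=$ J J c  input=c h a c a $  — match c
step 3: stack=$ J J  input=h a c a $  — expand J → h D a
step 4: stack=$ J a D h  input=h a c a $  — match h
step 5: stack=$ J a D  input=a c a $  — expand D → ε
step 6: stack=$ J a  input=a c a $  — match a
step 7: stack=$ J  input=c a $  — error: M[J, c] is empty

c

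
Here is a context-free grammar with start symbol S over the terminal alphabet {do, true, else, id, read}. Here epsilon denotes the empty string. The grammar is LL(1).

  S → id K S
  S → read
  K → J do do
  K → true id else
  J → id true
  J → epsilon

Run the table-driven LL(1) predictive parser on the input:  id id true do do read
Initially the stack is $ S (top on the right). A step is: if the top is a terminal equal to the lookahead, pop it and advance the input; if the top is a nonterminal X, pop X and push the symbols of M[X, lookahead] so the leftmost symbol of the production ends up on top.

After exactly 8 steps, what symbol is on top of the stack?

S

step 1: stack=$ S  input=id id true do do read $  — expand S → id K S
step 2: stack=$ S K id  input=id id true do do read $  — match id
step 3: stack=$ S K  input=id true do do read $  — expand K → J do do
step 4: stack=$ S do do J  input=id true do do read $  — expand J → id true
step 5: stack=$ S do do true id  input=id true do do read $  — match id
step 6: stack=$ S do do true  input=true do do read $  — match true
step 7: stack=$ S do do  input=do do read $  — match do
step 8: stack=$ S do  input=do read $  — match do
Stack after step 8: $ S (top = S).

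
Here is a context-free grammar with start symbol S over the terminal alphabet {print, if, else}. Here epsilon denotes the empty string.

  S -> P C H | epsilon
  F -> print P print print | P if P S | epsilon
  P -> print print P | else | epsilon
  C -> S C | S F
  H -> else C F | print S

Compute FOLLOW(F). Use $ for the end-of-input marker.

FIRST(P) = {epsilon, else, print}
FIRST(H) = {else, print}
FIRST(F) = {epsilon, else, if, print}  (via P if P S)
FIRST(S) = {epsilon, else, if, print}  (via P C H)
FIRST(C) = {epsilon, else, if, print}  (via S C, S F)
FOLLOW(S) includes $ since S is the start symbol.
FOLLOW(S): in F->P if P S, the suffix after S is empty, so FOLLOW(S) ⊇ FOLLOW(F) = {$, else, if, print}; in C->S C, S is followed by C with FIRST {epsilon, else, if, print}; in C->S C, the suffix after S is nullable, so FOLLOW(S) ⊇ FOLLOW(C) = {$, else, if, print}; in C->S F, S is followed by F with FIRST {epsilon, else, if, print}; in C->S F, the suffix after S is nullable, so FOLLOW(S) ⊇ FOLLOW(C) = {$, else, if, print}; in H->print S, the suffix after S is empty, so FOLLOW(S) ⊇ FOLLOW(H) = {$, else, if, print}. Thus FOLLOW(S) = {$, else, if, print}.
FOLLOW(H): in S->P C H, the suffix after H is empty, so FOLLOW(H) ⊇ FOLLOW(S) = {$, else, if, print}. Thus FOLLOW(H) = {$, else, if, print}.
FOLLOW(C): in S->P C H, C is followed by H with FIRST {else, print}; in C->S C, the suffix after C is empty (adds nothing new); in H->else C F, C is followed by F with FIRST {epsilon, else, if, print}; in H->else C F, the suffix after C is nullable, so FOLLOW(C) ⊇ FOLLOW(H) = {$, else, if, print}. Thus FOLLOW(C) = {$, else, if, print}.
FOLLOW(F): in C->S F, the suffix after F is empty, so FOLLOW(F) ⊇ FOLLOW(C) = {$, else, if, print}; in H->else C F, the suffix after F is empty, so FOLLOW(F) ⊇ FOLLOW(H) = {$, else, if, print}. Thus FOLLOW(F) = {$, else, if, print}.
FOLLOW(P): in S->P C H, P is followed by C H with FIRST {else, if, print}; in F->print P print print, P is followed by print print with FIRST {print}; in F->P if P S (occurrence 1), P is followed by if P S with FIRST {if}; in F->P if P S (occurrence 2), P is followed by S with FIRST {epsilon, else, if, print}; in F->P if P S (occurrence 2), the suffix after P is nullable, so FOLLOW(P) ⊇ FOLLOW(F) = {$, else, if, print}; in P->print print P, the suffix after P is empty (adds nothing new). Thus FOLLOW(P) = {$, else, if, print}.

{$, else, if, print}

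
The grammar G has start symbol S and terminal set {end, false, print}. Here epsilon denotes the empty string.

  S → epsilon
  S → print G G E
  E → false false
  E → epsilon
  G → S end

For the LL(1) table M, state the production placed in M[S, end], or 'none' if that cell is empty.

FIRST(S): from S→epsilon we get {epsilon}; from S→print G G E we get {print}. So FIRST(S) = {epsilon, print}.
FIRST(E): from E→false false we get {false}; from E→epsilon we get {epsilon}. So FIRST(E) = {epsilon, false}.
FIRST(G): from G→S end we get {end, print}. So FIRST(G) = {end, print}.
FOLLOW(S) includes $ since S is the start symbol.
FOLLOW(S): in G→S end, S is followed by end with FIRST {end}. Thus FOLLOW(S) = {$, end}.
For S → epsilon: FIRST(epsilon) = {epsilon}, so it goes in M[S, t] for t ∈ {}; since epsilon ∈ FIRST, also for every t ∈ FOLLOW(S) = {$, end}.
For S → print G G E: FIRST(print G G E) = {print}, so it goes in M[S, t] for t ∈ {print}.

S → epsilon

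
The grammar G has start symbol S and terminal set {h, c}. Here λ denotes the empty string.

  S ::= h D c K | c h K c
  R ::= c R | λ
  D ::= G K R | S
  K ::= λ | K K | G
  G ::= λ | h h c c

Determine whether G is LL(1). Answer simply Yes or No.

FIRST(S) = {c, h}
FIRST(R) = {λ, c}
FIRST(D) = {λ, c, h}
FIRST(K) = {λ, h}
FIRST(G) = {λ, h}
FOLLOW(S) = {$, c}
FOLLOW(R) = {c}
FOLLOW(D) = {c}
FOLLOW(K) = {$, c, h}
FOLLOW(G) = {$, c, h}
Cell M[D, c] receives both D ::= G K R and D ::= S — the grammar is not LL(1).

No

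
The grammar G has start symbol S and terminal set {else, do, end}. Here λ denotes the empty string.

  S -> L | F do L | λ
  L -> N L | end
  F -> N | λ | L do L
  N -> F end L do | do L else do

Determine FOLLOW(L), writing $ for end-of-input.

FIRST(S) = {λ, do, end}  (via L, F do L)
FIRST(L) = {do, end}  (via N L)
FIRST(F) = {λ, do, end}  (via N, L do L)
FIRST(N) = {do, end}  (via F end L do)
FOLLOW(S) includes $ since S is the start symbol.
FOLLOW(S): S appears on no right-hand side. Thus FOLLOW(S) = {$}.
FOLLOW(F): in S->F do L, F is followed by do L with FIRST {do}; in N->F end L do, F is followed by end L do with FIRST {end}. Thus FOLLOW(F) = {do, end}.
FOLLOW(L): in S->L, the suffix after L is empty, so FOLLOW(L) ⊇ FOLLOW(S) = {$}; in S->F do L, the suffix after L is empty, so FOLLOW(L) ⊇ FOLLOW(S) = {$}; in L->N L, the suffix after L is empty (adds nothing new); in F->L do L (occurrence 1), L is followed by do L with FIRST {do}; in F->L do L (occurrence 2), the suffix after L is empty, so FOLLOW(L) ⊇ FOLLOW(F) = {do, end}; in N->F end L do, L is followed by do with FIRST {do}; in N->do L else do, L is followed by else do with FIRST {else}. Thus FOLLOW(L) = {$, do, else, end}.
FOLLOW(N): in L->N L, N is followed by L with FIRST {do, end}; in F->N, the suffix after N is empty, so FOLLOW(N) ⊇ FOLLOW(F) = {do, end}. Thus FOLLOW(N) = {do, end}.

{$, do, else, end}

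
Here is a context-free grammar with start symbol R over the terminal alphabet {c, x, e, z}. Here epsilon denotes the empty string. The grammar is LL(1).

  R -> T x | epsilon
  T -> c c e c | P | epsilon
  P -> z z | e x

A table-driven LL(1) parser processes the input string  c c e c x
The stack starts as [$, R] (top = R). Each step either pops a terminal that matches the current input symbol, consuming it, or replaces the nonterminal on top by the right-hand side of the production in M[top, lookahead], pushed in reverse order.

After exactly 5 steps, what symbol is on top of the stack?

     Stack        Input        Action
  1  $ R          c c e c x $  expand R -> T x
  2  $ x T        c c e c x $  expand T -> c c e c
  3  $ x c e c c  c c e c x $  match c
  4  $ x c e c    c e c x $    match c
  5  $ x c e      e c x $      match e
Stack after step 5: $ x c (top = c).

c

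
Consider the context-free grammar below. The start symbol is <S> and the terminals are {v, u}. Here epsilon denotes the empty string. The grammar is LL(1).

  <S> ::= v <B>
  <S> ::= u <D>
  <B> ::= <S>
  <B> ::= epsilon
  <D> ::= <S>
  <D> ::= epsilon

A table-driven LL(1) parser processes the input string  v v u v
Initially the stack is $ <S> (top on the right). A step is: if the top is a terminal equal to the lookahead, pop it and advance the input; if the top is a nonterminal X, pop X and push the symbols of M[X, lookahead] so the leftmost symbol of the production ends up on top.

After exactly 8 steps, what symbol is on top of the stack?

<D>

step 1: stack=$ <S>  input=v v u v $  — expand <S> ::= v <B>
step 2: stack=$ <B> v  input=v v u v $  — match v
step 3: stack=$ <B>  input=v u v $  — expand <B> ::= <S>
step 4: stack=$ <S>  input=v u v $  — expand <S> ::= v <B>
step 5: stack=$ <B> v  input=v u v $  — match v
step 6: stack=$ <B>  input=u v $  — expand <B> ::= <S>
step 7: stack=$ <S>  input=u v $  — expand <S> ::= u <D>
step 8: stack=$ <D> u  input=u v $  — match u
Stack after step 8: $ <D> (top = <D>).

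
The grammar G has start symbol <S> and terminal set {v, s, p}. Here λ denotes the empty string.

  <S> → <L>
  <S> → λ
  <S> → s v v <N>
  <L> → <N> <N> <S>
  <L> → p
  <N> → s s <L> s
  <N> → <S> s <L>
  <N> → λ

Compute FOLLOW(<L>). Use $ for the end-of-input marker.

{$, p, s}

FIRST(<S>): from <S>→<L> we get {λ, p, s}; from <S>→λ we get {λ}; from <S>→s v v <N> we get {s}. So FIRST(<S>) = {λ, p, s}.
FIRST(<N>): from <N>→s s <L> s we get {s}; from <N>→<S> s <L> we get {p, s}; from <N>→λ we get {λ}. So FIRST(<N>) = {λ, p, s}.
FIRST(<L>): from <L>→<N> <N> <S> we get {λ, p, s}; from <L>→p we get {p}. So FIRST(<L>) = {λ, p, s}.
FOLLOW(<S>) includes $ since <S> is the start symbol.
FOLLOW(<S>): in <L>→<N> <N> <S>, the suffix after <S> is empty, so FOLLOW(<S>) ⊇ FOLLOW(<L>) = {$, p, s}; in <N>→<S> s <L>, <S> is followed by s <L> with FIRST {s}. Thus FOLLOW(<S>) = {$, p, s}.
FOLLOW(<L>): in <S>→<L>, the suffix after <L> is empty, so FOLLOW(<L>) ⊇ FOLLOW(<S>) = {$, p, s}; in <N>→s s <L> s, <L> is followed by s with FIRST {s}; in <N>→<S> s <L>, the suffix after <L> is empty, so FOLLOW(<L>) ⊇ FOLLOW(<N>) = {$, p, s}. Thus FOLLOW(<L>) = {$, p, s}.
FOLLOW(<N>): in <S>→s v v <N>, the suffix after <N> is empty, so FOLLOW(<N>) ⊇ FOLLOW(<S>) = {$, p, s}; in <L>→<N> <N> <S> (occurrence 1), <N> is followed by <N> <S> with FIRST {λ, p, s}; in <L>→<N> <N> <S> (occurrence 1), the suffix after <N> is nullable, so FOLLOW(<N>) ⊇ FOLLOW(<L>) = {$, p, s}; in <L>→<N> <N> <S> (occurrence 2), <N> is followed by <S> with FIRST {λ, p, s}; in <L>→<N> <N> <S> (occurrence 2), the suffix after <N> is nullable, so FOLLOW(<N>) ⊇ FOLLOW(<L>) = {$, p, s}. Thus FOLLOW(<N>) = {$, p, s}.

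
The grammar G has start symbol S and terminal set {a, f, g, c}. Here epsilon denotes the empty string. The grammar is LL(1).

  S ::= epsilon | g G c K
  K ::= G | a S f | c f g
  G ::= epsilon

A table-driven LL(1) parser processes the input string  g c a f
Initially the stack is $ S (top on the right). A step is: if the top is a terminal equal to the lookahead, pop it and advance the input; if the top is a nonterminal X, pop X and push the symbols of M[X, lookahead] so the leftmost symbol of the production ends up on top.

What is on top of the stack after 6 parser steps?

S

step 1: stack=$ S  input=g c a f $  — expand S ::= g G c K
step 2: stack=$ K c G g  input=g c a f $  — match g
step 3: stack=$ K c G  input=c a f $  — expand G ::= epsilon
step 4: stack=$ K c  input=c a f $  — match c
step 5: stack=$ K  input=a f $  — expand K ::= a S f
step 6: stack=$ f S a  input=a f $  — match a
Stack after step 6: $ f S (top = S).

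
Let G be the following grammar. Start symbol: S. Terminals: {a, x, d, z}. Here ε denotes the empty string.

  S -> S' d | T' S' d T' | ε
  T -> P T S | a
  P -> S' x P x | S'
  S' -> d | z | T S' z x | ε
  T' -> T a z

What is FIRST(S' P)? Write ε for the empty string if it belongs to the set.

{ε, a, d, x, z}

FIRST(S): from S->S' d we get {a, d, x, z}; from S->T' S' d T' we get {a, d, x, z}; from S->ε we get {ε}. So FIRST(S) = {ε, a, d, x, z}.
FIRST(T): from T->P T S we get {a, d, x, z}; from T->a we get {a}. So FIRST(T) = {a, d, x, z}.
FIRST(S'): from S'->d we get {d}; from S'->z we get {z}; from S'->T S' z x we get {a, d, x, z}; from S'->ε we get {ε}. So FIRST(S') = {ε, a, d, x, z}.
FIRST(T'): from T'->T a z we get {a, d, x, z}. So FIRST(T') = {a, d, x, z}.
FIRST(P): from P->S' x P x we get {a, d, x, z}; from P->S' we get {ε, a, d, x, z}. So FIRST(P) = {ε, a, d, x, z}.
FIRST(S' P): take FIRST of each symbol in turn, carrying on past any symbol whose FIRST contains ε; result {ε, a, d, x, z}.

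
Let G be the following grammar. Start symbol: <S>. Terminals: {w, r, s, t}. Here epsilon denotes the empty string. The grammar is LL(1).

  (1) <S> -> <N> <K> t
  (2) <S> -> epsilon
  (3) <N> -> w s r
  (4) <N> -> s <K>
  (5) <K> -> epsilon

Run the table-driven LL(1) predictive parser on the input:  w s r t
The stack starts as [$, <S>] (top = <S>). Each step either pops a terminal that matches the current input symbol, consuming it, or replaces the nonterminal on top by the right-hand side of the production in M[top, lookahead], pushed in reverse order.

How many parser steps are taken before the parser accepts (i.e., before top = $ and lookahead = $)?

     Stack          Input      Action
  1  $ <S>          w s r t $  expand <S> -> <N> <K> t
  2  $ t <K> <N>    w s r t $  expand <N> -> w s r
  3  $ t <K> r s w  w s r t $  match w
  4  $ t <K> r s    s r t $    match s
  5  $ t <K> r      r t $      match r
  6  $ t <K>        t $        expand <K> -> epsilon
  7  $ t            t $        match t
Accept reached after 7 steps.

7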